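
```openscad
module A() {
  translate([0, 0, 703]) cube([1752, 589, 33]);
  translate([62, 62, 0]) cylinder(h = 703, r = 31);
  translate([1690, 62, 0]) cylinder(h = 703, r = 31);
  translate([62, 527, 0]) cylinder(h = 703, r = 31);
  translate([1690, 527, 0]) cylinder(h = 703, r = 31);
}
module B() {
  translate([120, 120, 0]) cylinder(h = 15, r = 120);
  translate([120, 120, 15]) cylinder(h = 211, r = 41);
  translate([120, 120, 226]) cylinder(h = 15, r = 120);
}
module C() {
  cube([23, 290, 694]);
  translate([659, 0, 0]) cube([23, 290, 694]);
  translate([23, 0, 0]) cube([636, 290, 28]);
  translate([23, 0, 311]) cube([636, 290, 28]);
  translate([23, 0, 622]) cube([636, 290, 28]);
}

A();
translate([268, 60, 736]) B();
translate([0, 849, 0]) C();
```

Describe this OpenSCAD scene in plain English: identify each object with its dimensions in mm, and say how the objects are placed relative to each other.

A is a table with a 1752×589 mm rectangular top, 33 mm thick, top surface at z = 736 mm, supported by four round legs of 62 mm diameter, each leg's bounding box inset 31 mm from the nearest pair of top edges, running from the floor.

B is a spool: two coaxial disc flanges of radius 120 mm and thickness 15 mm, joined by a core cylinder of radius 41 mm and height 211 mm. The lower flange rests on z = 0 and the three cylinders share a vertical axis.

C is an open bookshelf. Two side panels, each 23 mm thick, 290 mm deep and 694 mm tall, stand 682 mm apart (outside-to-outside). Between them sit 3 shelves, each 28 mm thick and 290 mm deep, spanning the full gap between the sides. The bottom shelf rests on the floor (its underside at z = 0) and the clear gap between one shelf's top and the next shelf's underside is 283 mm.

The spool is on top of the table. The bookshelf is on the floor beside the table on its +y side.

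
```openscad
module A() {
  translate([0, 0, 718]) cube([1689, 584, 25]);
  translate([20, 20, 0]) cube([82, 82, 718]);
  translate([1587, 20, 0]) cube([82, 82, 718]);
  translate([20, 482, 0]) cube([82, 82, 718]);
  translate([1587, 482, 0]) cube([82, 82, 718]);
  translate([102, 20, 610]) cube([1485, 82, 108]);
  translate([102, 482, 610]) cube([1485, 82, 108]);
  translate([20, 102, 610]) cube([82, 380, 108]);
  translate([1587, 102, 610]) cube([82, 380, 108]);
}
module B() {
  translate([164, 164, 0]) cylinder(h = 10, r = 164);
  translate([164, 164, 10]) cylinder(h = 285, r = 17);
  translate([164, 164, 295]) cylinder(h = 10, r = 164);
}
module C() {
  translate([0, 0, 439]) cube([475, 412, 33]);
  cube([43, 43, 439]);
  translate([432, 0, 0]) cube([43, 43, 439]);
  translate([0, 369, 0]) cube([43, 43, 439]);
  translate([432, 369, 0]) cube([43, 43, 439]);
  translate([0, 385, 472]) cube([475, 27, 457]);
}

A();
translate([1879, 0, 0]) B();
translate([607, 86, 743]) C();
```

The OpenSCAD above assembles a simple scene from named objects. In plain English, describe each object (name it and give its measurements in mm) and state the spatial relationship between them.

A is a table with a 1689×584 mm rectangular top, 25 mm thick, top surface at z = 743 mm, supported by four 82×82 mm square legs, each inset 20 mm from the nearest pair of top edges, running from the floor. Four apron rails, 82 mm thick and 108 mm tall, run between adjacent legs with their top edges flush with the underside of the top and their outer faces flush with the legs' outer faces.

B is a spool: two coaxial disc flanges of radius 164 mm and thickness 10 mm, joined by a core cylinder of radius 17 mm and height 285 mm. The lower flange rests on z = 0 and the three cylinders share a vertical axis.

C is a chair. The seat is a 475×412×33 mm slab with its top at z = 472 mm, on four 43×43 mm corner legs (flush with the seat edges, standing on z = 0). A flat backrest 27 mm thick, 457 mm tall, spans the full seat width and rises from the seat top along its +y edge, rear face flush with the rear of the seat.

The spool is on the floor beside the table on its +x side. The chair is on top of the table, centred.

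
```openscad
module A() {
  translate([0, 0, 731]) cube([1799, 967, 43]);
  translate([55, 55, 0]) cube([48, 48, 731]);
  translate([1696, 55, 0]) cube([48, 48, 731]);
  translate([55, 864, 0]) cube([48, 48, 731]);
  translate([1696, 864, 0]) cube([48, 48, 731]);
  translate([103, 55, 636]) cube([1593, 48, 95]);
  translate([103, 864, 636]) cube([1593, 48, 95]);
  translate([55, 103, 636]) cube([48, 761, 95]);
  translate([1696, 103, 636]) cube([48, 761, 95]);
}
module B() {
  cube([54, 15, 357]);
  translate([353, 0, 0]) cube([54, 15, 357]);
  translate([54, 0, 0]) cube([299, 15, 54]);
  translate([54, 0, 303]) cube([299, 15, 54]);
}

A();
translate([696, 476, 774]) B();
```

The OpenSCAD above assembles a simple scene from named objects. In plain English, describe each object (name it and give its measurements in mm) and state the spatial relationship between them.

A is a table: top 1799 mm (x) × 967 mm (y), 43 mm thick, upper face at z = 774 mm, on four 48×48 mm square legs, each inset 55 mm from the nearest pair of top edges, running from z = 0 to the bottom of the top. Four apron rails, 48 mm thick and 95 mm tall, run between adjacent legs with their top edges flush with the underside of the top and their outer faces flush with the legs' outer faces.

B is a picture frame with a 299×249 mm rectangular opening (x by z) and a uniform 54 mm border on every side. Frame depth is 15 mm along y. It is built from two vertical stiles running the full outside height and two horizontal rails spanning the gap between the stiles.

The picture frame is on top of the table, centred.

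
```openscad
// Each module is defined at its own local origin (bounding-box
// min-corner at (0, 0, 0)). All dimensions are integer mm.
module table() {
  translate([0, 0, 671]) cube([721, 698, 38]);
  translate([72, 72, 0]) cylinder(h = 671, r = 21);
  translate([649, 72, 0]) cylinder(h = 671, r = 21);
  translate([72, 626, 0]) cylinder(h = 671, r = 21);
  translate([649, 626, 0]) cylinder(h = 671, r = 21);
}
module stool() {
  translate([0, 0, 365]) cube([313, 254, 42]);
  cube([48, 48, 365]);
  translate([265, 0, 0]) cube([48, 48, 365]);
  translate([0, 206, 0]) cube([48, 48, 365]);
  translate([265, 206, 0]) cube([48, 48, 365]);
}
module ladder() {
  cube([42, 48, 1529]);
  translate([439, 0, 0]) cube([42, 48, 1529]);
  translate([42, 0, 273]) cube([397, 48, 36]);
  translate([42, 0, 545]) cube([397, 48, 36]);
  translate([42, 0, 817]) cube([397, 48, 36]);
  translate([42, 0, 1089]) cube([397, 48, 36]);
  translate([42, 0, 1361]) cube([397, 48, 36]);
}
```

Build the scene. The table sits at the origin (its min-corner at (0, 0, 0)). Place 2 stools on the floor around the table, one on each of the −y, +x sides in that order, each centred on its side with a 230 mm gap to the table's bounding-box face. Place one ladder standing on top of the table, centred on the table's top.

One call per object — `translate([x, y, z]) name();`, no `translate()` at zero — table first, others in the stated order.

table();
translate([204, -484, 0]) stool();
translate([951, 222, 0]) stool();
translate([120, 325, 709]) ladder();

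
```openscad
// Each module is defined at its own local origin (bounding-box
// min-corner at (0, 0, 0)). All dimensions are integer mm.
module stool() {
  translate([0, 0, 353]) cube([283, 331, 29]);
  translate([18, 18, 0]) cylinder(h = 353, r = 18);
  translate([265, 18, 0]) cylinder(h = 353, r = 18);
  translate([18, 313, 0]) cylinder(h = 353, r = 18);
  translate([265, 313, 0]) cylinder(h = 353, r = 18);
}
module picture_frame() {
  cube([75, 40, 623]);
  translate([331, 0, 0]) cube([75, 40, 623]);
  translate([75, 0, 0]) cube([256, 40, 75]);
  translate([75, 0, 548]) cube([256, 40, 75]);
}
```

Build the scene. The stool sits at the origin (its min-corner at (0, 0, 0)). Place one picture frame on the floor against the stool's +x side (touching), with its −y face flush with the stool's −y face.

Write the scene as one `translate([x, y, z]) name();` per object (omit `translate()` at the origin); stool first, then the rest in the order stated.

stool();
translate([283, 0, 0]) picture_frame();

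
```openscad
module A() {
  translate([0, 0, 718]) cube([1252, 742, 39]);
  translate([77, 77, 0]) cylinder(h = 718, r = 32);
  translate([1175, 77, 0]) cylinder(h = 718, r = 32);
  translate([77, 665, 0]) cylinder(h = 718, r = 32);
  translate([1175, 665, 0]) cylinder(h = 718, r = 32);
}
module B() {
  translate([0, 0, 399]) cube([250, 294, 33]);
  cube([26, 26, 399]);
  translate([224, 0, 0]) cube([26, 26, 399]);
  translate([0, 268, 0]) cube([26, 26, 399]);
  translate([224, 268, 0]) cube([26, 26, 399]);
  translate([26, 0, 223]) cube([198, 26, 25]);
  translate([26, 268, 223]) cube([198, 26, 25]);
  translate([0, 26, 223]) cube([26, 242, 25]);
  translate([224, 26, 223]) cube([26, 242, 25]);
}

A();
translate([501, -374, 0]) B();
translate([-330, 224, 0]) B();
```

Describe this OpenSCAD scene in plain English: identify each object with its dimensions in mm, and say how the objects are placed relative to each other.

A is a rectangular dining table. The top is 1252×742×39 mm with its upper surface at z = 757 mm. It stands on four round legs of 64 mm diameter, each leg's bounding box inset 45 mm from the nearest pair of top edges, running from the floor to the underside of the top.

B is a four-legged stool. The seat is 250×294 mm, 33 mm thick, top at z = 432 mm. It stands on four square legs, each 26×26 mm in cross-section, from z = 0 to the seat underside, each flush with a corner of the seat. Four stretchers, 26 mm wide and 25 mm tall, connect adjacent legs with their undersides at z = 223 mm, each running between the inner faces of the legs it joins and aligned with the legs' outer faces on the other axis.

Two stools sit around the table at the −y, −x sides.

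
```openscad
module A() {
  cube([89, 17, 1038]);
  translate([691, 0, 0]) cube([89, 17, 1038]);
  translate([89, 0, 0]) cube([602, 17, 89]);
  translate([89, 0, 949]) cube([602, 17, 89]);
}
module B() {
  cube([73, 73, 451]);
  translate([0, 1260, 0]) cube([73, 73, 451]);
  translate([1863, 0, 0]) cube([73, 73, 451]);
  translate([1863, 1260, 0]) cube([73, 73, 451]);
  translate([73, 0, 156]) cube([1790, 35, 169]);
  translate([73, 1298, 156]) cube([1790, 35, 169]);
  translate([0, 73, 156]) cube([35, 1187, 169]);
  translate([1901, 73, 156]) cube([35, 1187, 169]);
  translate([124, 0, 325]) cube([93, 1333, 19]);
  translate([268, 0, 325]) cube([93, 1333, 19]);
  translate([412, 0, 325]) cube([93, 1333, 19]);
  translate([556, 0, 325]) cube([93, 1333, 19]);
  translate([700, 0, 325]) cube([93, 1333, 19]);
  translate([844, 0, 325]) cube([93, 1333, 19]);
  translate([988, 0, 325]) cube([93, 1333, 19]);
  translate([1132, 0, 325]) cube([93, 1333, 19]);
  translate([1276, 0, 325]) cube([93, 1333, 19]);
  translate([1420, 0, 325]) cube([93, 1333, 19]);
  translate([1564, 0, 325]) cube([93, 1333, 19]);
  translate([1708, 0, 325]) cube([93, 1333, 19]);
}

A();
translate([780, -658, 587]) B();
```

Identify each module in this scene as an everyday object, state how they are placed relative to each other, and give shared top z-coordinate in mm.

Both tops at z = 1038 mm.

A is a picture frame. B is a bed frame. The bed frame is beside the picture frame with their tops flush at z = 1038. The shared top z-coordinate is 1038 mm.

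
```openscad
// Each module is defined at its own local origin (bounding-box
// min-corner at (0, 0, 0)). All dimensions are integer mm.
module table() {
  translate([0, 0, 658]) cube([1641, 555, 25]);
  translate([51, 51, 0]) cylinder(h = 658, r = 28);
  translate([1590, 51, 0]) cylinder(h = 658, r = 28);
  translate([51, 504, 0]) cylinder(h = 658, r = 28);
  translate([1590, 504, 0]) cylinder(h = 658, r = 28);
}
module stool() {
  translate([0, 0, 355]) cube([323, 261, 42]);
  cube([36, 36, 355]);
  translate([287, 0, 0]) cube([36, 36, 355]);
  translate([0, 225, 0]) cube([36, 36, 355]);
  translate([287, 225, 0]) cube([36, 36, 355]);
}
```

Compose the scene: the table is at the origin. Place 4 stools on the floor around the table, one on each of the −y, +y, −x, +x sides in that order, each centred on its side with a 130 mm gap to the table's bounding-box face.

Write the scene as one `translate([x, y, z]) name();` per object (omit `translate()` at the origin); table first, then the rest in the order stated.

table();
translate([659, -391, 0]) stool();
translate([659, 685, 0]) stool();
translate([-453, 147, 0]) stool();
translate([1771, 147, 0]) stool();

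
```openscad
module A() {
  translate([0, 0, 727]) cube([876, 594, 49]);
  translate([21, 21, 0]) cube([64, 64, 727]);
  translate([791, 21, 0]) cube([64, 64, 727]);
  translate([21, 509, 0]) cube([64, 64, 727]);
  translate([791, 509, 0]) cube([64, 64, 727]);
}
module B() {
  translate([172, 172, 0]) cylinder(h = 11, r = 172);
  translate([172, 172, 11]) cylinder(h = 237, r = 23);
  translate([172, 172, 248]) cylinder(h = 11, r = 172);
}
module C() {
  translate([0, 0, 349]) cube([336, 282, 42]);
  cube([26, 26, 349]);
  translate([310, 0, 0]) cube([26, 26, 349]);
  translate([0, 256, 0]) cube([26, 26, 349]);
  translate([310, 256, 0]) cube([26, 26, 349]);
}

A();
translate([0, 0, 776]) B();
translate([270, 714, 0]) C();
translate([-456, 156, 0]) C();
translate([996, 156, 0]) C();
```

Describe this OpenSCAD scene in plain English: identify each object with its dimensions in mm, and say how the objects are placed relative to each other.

A is a rectangular dining table. The top is 876×594×49 mm with its upper surface at z = 776 mm. It stands on four 64×64 mm square legs, each inset 21 mm from the nearest pair of top edges, running from the floor to the underside of the top.

B is a spool: two coaxial disc flanges of radius 172 mm and thickness 11 mm, joined by a core cylinder of radius 23 mm and height 237 mm. The lower flange rests on z = 0 and the three cylinders share a vertical axis.

C is a simple wooden stool: a rectangular seat 336 mm (x) by 282 mm (y), 42 mm thick, top face at z = 391 mm, on four square legs, each 26×26 mm in cross-section. The legs rest on z = 0, each flush with a corner of the seat.

The spool is on top of the table. Three stools sit around the table at the +y, −x, +x sides.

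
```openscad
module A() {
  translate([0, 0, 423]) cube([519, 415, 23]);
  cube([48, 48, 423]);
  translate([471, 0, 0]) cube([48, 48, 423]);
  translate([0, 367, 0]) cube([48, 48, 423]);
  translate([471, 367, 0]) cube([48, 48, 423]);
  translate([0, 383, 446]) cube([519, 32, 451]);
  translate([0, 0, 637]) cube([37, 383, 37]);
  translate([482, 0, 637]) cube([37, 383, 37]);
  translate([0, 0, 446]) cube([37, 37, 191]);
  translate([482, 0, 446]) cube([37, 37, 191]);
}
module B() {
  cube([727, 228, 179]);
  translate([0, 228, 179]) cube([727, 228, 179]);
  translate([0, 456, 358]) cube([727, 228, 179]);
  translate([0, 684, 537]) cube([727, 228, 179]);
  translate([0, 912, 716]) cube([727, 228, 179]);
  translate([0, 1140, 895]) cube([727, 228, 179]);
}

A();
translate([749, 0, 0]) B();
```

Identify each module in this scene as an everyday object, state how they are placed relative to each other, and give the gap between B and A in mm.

A is a chair. B is a staircase. The staircase is on the floor beside the chair on its +x side. The gap between the staircase and the chair is 230 mm.

The staircase's nearest face is 230 mm from the chair's +x face.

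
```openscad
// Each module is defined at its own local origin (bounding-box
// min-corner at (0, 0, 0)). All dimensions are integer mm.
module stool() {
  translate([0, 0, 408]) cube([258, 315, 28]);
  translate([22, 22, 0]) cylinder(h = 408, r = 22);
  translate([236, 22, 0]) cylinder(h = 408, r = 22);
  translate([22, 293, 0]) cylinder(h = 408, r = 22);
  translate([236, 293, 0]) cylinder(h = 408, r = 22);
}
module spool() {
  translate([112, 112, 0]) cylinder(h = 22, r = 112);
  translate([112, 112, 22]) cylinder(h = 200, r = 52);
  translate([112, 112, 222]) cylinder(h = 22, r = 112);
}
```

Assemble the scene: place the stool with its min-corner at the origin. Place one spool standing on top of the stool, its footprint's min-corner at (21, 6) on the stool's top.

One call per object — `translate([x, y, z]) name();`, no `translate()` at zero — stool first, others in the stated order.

stool();
translate([21, 6, 436]) spool();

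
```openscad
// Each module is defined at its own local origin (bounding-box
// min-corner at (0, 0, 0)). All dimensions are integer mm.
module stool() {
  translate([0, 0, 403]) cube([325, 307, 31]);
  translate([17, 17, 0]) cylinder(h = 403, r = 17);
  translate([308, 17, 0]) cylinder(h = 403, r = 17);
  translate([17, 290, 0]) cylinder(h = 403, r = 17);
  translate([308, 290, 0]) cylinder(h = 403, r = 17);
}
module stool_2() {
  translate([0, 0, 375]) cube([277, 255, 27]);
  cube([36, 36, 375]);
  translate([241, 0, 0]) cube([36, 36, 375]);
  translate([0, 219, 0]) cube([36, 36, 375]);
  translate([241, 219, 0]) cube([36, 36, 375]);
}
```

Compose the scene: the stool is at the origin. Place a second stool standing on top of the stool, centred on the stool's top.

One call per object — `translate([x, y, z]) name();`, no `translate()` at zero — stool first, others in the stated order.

stool();
translate([24, 26, 434]) stool_2();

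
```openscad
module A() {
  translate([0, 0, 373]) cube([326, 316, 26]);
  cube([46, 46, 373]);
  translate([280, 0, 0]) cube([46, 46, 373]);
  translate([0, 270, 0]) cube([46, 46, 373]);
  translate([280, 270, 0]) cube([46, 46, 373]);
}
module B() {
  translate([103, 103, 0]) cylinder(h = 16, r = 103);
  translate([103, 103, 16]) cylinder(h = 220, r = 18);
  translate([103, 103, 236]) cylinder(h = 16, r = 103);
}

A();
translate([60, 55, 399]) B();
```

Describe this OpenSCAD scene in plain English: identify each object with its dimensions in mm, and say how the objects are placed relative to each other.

A is a four-legged stool. The seat is 326×316 mm, 26 mm thick, top at z = 399 mm. It stands on four square legs, each 46×46 mm in cross-section, from z = 0 to the seat underside, each flush with a corner of the seat.

B is a spool: two coaxial disc flanges of radius 103 mm and thickness 16 mm, joined by a core cylinder of radius 18 mm and height 220 mm. The lower flange rests on z = 0 and the three cylinders share a vertical axis.

The spool is on top of the stool, centred.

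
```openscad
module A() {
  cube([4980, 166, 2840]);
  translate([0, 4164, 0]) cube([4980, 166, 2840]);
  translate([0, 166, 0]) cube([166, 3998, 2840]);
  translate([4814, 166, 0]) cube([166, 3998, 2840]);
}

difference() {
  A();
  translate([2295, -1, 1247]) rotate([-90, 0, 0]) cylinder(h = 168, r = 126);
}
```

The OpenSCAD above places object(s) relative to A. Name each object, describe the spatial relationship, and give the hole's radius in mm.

The subtracted cylinder has r = 126 mm.

A is a house frame. The house frame has a circular hole through its front wall. The hole's radius is 126 mm.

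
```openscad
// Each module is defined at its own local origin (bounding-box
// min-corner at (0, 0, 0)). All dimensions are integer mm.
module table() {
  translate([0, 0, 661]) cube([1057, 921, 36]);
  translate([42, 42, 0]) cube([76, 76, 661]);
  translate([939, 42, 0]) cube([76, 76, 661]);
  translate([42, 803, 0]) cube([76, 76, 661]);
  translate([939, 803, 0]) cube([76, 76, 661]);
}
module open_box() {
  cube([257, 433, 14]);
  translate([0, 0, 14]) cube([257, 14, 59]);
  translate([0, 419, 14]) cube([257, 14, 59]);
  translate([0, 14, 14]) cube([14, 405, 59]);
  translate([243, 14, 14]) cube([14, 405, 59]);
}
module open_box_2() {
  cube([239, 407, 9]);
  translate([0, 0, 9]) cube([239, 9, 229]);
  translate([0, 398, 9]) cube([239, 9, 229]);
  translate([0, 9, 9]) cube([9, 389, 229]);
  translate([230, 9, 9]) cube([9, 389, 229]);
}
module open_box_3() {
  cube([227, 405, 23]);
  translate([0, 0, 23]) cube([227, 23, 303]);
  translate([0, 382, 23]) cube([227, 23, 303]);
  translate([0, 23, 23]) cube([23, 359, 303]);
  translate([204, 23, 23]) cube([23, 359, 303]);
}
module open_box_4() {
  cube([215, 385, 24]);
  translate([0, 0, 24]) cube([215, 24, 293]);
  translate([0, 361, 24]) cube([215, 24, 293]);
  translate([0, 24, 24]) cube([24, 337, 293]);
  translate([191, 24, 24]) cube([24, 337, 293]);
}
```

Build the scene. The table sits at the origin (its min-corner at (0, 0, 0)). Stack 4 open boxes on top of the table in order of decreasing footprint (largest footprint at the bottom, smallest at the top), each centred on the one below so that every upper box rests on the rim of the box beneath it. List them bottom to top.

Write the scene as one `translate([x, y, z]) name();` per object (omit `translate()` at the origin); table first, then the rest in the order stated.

table();
translate([400, 244, 697]) open_box();
translate([409, 257, 770]) open_box_2();
translate([415, 258, 1008]) open_box_3();
translate([421, 268, 1334]) open_box_4();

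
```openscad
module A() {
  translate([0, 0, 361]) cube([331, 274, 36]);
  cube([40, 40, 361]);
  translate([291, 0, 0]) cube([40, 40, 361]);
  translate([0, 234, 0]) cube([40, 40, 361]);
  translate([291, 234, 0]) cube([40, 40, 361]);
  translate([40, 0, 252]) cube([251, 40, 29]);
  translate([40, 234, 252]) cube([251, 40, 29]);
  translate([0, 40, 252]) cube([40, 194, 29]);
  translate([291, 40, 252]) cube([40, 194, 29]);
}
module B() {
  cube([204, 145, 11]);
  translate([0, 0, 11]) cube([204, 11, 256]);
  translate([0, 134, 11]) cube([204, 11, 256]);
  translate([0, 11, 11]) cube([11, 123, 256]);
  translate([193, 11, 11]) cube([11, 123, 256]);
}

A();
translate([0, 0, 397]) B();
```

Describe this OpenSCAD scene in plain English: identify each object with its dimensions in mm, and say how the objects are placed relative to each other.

A is a four-legged stool. The seat is 331×274 mm, 36 mm thick, top at z = 397 mm. It stands on four square legs, each 40×40 mm in cross-section, from z = 0 to the seat underside, each flush with a corner of the seat. Four stretchers, 40 mm wide and 29 mm tall, connect adjacent legs with their undersides at z = 252 mm, each running between the inner faces of the legs it joins and aligned with the legs' outer faces on the other axis.

B is an open storage box with external size 204×145×267 mm and wall thickness 11 mm (the base is also 11 mm thick). The base covers the whole footprint; the four walls stand on the base, with the y-facing walls full-width and the x-facing walls fitting between their inner faces.

The open box is on top of the stool.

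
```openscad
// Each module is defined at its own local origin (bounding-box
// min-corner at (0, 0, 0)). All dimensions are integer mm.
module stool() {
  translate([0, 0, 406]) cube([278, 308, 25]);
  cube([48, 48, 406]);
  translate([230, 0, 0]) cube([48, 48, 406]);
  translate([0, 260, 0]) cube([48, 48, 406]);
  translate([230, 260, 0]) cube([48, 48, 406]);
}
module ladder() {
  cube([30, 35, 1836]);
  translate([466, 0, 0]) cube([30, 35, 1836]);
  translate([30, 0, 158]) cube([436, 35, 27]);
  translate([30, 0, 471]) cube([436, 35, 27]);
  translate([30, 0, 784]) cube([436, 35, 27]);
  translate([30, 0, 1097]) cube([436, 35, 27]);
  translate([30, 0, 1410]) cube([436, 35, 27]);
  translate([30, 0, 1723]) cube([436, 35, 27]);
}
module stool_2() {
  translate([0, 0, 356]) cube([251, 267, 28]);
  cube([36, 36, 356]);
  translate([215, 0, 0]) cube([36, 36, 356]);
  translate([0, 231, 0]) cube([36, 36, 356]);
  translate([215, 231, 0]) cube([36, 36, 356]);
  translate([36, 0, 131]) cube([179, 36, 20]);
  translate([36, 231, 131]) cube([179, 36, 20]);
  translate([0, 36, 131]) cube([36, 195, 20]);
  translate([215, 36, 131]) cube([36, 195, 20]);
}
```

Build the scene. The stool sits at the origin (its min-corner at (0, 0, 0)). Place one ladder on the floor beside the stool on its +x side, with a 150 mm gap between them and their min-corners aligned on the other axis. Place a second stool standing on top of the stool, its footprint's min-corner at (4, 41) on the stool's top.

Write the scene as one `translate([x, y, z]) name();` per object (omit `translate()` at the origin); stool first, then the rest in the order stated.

stool();
translate([428, 0, 0]) ladder();
translate([4, 41, 431]) stool_2();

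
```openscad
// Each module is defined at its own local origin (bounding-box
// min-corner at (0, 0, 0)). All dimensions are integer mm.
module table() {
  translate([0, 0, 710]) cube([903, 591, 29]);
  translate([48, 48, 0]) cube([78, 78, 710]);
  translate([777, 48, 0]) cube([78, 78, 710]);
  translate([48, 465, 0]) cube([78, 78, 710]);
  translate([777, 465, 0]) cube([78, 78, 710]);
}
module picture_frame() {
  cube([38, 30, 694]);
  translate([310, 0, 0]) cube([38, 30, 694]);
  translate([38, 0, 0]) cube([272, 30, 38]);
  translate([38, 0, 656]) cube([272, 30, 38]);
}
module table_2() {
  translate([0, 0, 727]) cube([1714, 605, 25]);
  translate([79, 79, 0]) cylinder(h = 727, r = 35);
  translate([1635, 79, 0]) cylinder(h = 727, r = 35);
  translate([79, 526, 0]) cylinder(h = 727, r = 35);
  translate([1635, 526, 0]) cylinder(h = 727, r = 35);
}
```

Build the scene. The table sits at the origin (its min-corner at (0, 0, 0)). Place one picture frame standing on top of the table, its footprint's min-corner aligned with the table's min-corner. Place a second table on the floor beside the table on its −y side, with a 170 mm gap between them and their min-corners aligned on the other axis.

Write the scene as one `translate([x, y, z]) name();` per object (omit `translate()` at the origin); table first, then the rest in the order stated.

table();
translate([0, 0, 739]) picture_frame();
translate([0, -775, 0]) table_2();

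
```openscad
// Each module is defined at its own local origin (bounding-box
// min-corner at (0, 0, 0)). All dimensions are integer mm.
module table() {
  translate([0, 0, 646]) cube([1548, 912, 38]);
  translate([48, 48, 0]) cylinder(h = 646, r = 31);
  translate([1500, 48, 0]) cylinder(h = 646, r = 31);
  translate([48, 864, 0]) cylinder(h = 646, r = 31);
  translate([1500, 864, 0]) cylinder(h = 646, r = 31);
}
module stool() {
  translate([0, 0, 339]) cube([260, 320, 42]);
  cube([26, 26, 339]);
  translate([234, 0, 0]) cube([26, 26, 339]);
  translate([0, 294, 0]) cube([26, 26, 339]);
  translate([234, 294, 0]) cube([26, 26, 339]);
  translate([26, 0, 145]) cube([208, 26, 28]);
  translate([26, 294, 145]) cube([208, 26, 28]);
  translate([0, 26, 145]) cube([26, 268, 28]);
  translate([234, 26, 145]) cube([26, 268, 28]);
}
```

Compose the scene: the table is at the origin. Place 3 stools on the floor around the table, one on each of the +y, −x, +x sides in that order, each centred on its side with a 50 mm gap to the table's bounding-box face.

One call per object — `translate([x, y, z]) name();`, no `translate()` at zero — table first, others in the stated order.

table();
translate([644, 962, 0]) stool();
translate([-310, 296, 0]) stool();
translate([1598, 296, 0]) stool();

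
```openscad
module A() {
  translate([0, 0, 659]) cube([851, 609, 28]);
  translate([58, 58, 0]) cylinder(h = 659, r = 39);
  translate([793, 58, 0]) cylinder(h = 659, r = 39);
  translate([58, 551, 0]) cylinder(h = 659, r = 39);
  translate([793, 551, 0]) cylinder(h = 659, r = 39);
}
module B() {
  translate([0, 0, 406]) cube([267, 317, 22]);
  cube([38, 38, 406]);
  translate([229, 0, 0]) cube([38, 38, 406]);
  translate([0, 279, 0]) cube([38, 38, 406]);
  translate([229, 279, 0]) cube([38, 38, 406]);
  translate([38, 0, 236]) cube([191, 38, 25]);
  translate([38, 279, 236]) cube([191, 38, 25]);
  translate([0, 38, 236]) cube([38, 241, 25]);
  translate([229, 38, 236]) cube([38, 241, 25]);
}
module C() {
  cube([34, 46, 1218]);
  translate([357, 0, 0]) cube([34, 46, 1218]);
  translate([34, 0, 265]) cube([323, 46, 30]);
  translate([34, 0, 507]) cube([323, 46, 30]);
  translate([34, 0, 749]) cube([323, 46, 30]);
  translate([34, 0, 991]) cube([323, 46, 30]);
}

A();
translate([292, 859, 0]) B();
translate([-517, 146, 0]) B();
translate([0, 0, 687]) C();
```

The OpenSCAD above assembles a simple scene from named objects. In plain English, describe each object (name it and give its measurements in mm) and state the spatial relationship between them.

A is a rectangular dining table. The top is 851×609×28 mm with its upper surface at z = 687 mm. It stands on four round legs of 78 mm diameter, each leg's bounding box inset 19 mm from the nearest pair of top edges, running from the floor to the underside of the top.

B is a simple wooden stool: a rectangular seat 267 mm (x) by 317 mm (y), 22 mm thick, top face at z = 428 mm, on four square legs, each 38×38 mm in cross-section. The legs rest on z = 0, each flush with a corner of the seat. Four stretchers, 38 mm wide and 25 mm tall, connect adjacent legs with their undersides at z = 236 mm, each running between the inner faces of the legs it joins and aligned with the legs' outer faces on the other axis.

C is a wooden ladder with two side rails of 34×46 mm section and 1218 mm height, set 391 mm apart overall. Between them run 4 rectangular rungs (46 mm deep, 30 mm thick), front faces flush with the rails' −y face. The bottom of the first rung is 265 mm above the floor and each subsequent rung is 242 mm higher than the one below.

Two stools sit around the table at the +y, −x sides. The ladder is on top of the table.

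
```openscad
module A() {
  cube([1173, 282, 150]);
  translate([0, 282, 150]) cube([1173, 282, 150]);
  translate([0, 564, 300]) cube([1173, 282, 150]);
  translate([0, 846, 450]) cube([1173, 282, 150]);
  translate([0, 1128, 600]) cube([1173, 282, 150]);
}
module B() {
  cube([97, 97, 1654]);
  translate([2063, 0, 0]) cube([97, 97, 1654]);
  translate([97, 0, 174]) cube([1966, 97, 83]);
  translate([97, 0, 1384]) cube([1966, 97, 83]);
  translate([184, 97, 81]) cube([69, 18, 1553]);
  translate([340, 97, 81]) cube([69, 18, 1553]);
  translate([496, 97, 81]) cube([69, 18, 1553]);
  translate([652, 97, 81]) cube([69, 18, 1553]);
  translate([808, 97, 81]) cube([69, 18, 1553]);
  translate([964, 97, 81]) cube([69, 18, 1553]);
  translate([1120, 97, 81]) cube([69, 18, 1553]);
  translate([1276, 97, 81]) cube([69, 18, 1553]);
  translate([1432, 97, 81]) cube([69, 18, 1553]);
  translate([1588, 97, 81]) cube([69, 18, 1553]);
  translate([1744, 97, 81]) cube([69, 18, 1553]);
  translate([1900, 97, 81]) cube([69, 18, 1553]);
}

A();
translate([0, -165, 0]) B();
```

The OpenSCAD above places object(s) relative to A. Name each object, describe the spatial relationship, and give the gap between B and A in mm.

The fence section's nearest face is 50 mm from the staircase's −y face.

A is a staircase. B is a fence section. The fence section is on the floor beside the staircase on its −y side. The gap between the fence section and the staircase is 50 mm.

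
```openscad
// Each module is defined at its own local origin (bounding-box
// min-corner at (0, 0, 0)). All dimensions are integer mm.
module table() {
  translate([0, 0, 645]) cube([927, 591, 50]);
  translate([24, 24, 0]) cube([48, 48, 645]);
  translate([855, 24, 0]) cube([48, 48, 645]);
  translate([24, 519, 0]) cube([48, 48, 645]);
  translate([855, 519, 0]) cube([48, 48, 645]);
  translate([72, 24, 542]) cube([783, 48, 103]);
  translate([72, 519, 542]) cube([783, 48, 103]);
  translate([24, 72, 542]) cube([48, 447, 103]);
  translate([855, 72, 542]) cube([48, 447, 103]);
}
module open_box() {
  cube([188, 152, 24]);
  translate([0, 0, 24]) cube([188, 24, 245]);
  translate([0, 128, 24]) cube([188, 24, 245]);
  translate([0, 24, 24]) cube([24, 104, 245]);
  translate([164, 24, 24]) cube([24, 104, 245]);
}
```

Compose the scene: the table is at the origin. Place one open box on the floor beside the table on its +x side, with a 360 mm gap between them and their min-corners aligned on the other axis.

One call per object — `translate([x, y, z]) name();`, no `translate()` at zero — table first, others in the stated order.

table();
translate([1287, 0, 0]) open_box();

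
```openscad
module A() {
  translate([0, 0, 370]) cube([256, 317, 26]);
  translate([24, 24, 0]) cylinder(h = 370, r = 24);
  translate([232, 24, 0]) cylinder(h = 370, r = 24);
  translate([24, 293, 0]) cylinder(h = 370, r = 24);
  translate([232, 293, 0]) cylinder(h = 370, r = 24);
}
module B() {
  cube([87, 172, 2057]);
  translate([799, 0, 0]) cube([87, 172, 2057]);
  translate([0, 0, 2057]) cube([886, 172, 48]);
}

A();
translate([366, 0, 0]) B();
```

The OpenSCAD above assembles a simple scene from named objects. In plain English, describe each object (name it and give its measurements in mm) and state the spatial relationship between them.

A is a four-legged stool. The seat is 256×317 mm, 26 mm thick, top at z = 396 mm. It stands on four round legs, each 48 mm in diameter, from z = 0 to the seat underside, each leg's axis is inset half a diameter from the nearest pair of seat edges (so the leg's bounding box is flush with the corner).

B is a rectangular door frame: two vertical jambs of 87×172 mm section, 2057 mm tall, with a clear opening 712 mm wide between their inner faces. A header 48 mm tall and 172 mm deep lies on top of the jambs and spans the full outside width.

The door frame is on the floor beside the stool on its +x side.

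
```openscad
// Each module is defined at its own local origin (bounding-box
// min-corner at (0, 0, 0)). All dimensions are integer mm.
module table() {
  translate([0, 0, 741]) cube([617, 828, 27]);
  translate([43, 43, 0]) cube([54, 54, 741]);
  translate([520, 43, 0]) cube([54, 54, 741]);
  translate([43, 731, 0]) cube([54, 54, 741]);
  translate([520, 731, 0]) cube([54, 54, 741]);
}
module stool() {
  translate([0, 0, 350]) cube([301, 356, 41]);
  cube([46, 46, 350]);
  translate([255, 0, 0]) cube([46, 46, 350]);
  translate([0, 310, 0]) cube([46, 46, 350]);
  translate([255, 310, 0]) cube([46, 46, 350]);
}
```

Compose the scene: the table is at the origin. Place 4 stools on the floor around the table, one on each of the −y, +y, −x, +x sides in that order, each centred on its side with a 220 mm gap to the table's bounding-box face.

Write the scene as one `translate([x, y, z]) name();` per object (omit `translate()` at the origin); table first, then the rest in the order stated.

table();
translate([158, -576, 0]) stool();
translate([158, 1048, 0]) stool();
translate([-521, 236, 0]) stool();
translate([837, 236, 0]) stool();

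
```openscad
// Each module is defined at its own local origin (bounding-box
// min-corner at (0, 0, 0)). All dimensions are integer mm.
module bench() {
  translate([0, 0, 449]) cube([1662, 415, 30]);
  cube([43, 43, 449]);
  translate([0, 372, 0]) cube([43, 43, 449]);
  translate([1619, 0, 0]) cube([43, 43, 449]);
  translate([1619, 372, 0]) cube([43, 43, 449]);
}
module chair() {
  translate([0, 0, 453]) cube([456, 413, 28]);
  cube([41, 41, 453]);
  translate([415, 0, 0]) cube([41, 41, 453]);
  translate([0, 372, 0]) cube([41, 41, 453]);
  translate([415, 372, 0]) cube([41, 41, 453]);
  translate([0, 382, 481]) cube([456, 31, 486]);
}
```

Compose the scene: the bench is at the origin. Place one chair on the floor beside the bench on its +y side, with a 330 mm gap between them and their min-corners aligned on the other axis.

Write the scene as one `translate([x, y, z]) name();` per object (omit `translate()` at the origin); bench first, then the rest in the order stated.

bench();
translate([0, 745, 0]) chair();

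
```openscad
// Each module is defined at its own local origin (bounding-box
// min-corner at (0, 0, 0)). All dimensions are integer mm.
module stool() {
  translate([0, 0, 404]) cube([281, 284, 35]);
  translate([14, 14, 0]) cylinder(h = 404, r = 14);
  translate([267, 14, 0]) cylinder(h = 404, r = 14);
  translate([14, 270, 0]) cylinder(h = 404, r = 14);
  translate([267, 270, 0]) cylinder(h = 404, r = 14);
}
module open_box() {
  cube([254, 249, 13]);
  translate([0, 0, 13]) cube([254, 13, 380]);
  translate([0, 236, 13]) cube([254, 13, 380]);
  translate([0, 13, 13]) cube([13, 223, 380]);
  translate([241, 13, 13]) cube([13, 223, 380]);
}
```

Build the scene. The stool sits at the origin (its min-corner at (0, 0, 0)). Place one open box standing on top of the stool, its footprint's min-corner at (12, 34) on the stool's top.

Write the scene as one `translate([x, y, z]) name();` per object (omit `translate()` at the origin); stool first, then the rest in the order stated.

stool();
translate([12, 34, 439]) open_box();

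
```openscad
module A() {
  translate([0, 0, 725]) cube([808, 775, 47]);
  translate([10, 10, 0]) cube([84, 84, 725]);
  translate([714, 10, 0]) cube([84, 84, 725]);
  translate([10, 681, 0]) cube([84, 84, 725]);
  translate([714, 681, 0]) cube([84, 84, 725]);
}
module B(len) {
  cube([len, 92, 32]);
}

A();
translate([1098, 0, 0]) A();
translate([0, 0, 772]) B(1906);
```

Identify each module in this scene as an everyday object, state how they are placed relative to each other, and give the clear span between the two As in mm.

A is a table. B is a beam. A beam spans the tops of two tables. The clear span between the two tables is 290 mm.

Second table starts at x = 1098; first ends at x = 808; clear span = 1098 − 808 = 290 mm.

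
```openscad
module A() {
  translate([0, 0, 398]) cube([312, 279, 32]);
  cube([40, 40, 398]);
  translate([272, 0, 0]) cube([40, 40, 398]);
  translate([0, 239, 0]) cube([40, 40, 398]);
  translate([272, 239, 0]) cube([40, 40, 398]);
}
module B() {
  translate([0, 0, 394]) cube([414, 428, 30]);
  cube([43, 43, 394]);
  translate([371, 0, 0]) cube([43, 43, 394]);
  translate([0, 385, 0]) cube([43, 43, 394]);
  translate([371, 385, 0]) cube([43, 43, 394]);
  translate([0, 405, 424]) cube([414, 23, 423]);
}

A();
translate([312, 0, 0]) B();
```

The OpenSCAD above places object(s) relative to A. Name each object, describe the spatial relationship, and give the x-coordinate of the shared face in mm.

A is a stool. B is a chair. The chair is against the stool's +x side, with their −y faces flush. The x-coordinate of the shared face is 312 mm.

The stool's +x face and the chair's −x face are both at x = 312 mm.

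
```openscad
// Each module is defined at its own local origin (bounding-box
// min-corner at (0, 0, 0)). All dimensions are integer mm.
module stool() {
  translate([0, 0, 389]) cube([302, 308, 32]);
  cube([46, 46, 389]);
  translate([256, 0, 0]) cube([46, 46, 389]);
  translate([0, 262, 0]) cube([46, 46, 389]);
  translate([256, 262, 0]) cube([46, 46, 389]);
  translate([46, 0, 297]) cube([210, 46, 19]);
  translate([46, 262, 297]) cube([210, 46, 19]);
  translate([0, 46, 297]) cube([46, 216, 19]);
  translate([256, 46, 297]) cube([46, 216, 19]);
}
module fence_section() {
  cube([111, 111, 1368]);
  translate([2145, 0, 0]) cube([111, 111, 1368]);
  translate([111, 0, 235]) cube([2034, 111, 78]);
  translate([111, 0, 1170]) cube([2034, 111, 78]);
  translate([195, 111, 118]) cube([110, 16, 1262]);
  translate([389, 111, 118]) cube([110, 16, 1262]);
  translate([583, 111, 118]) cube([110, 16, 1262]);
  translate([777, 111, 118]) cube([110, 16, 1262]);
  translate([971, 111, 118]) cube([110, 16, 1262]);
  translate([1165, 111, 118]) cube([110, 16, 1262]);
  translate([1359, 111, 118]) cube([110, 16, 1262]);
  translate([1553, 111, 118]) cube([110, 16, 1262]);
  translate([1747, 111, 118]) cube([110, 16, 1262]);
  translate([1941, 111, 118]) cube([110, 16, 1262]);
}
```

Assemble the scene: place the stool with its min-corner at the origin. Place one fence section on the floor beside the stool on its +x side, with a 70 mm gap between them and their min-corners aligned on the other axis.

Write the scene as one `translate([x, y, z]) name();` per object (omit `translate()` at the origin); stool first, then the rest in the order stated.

stool();
translate([372, 0, 0]) fence_section();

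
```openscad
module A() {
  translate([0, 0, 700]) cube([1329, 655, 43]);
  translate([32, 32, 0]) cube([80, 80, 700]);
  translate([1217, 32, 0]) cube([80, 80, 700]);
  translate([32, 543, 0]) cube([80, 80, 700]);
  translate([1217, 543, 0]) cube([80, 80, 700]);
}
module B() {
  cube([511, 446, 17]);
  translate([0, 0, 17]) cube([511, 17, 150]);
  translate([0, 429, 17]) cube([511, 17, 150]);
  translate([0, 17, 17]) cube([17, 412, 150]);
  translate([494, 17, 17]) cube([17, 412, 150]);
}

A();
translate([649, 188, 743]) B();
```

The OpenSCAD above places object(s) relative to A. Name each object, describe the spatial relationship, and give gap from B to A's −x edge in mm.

A is a table. B is an open box. The open box is on top of the table. The gap from the open box to the table's −x edge is 649 mm.

The open box's min-x is at 649; the table's min-x is 0; gap = 649 mm.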